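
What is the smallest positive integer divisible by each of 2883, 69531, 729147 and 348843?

178643980440849

2883 = 3 · 31²; 69531 = 3 · 7² · 11 · 43; 729147 = 3 · 17² · 29²; 348843 = 3 · 11² · 31²
lcm takes max exponent of each prime: 3 · 7² · 11² · 17² · 29² · 31² · 43 = 178643980440849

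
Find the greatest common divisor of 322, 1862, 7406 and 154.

322 = 2 · 7 · 23; 1862 = 2 · 7² · 19; 7406 = 2 · 7 · 23²; 154 = 2 · 7 · 11
gcd takes min exponent of each prime: 2 · 7 = 14

14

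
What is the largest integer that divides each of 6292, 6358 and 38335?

gcd(6292, 6358): 6358 = 1·6292 + 66; 6292 = 95·66 + 22; 66 = 3·22 + 0 → 22
gcd(22, 38335): 38335 = 1742·22 + 11; 22 = 2·11 + 0 → 11

11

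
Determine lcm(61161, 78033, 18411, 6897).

88443148431

61161 = 3 · 19 · 29 · 37; 78033 = 3 · 19 · 37²; 18411 = 3 · 17 · 19²; 6897 = 3 · 11² · 19
lcm takes max exponent of each prime: 3 · 11² · 17 · 19² · 29 · 37² = 88443148431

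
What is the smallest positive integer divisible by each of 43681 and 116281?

41977441

43681 = 11² · 19²; 116281 = 11² · 31²
max exponents: 11² · 19² · 31² = 41977441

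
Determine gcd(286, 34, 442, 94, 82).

2

gcd(286, 34): 286 = 8·34 + 14; 34 = 2·14 + 6; 14 = 2·6 + 2; 6 = 3·2 + 0 → 2
gcd(2, 442): 442 = 221·2 + 0 → 2
gcd(2, 94): 94 = 47·2 + 0 → 2
gcd(2, 82): 82 = 41·2 + 0 → 2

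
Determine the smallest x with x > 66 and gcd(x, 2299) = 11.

2299 = 11·209. Any x with gcd(x, 2299) = 11 is a multiple of 11, say 11s, with s coprime to 209.
Need s > 66/11, so s ≥ 7. First s ≥ 7 with gcd(s, 209) = 1 is s = 7. Thus x = 11·7 = 77.

77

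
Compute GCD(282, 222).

6

282 = 2 · 3 · 47
222 = 2 · 3 · 37
Common: 2 · 3 = 6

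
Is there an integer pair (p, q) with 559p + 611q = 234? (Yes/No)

Yes

gcd(559, 611): 611 = 1·559 + 52; 559 = 10·52 + 39; 52 = 1·39 + 13; 39 = 3·13 + 0 → 13
13 divides 234, so a solution exists.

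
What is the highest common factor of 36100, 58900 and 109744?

76

36100 = 2² · 5² · 19²; 58900 = 2² · 5² · 19 · 31; 109744 = 2⁴ · 19³
gcd takes min exponent of each prime: 2² · 19 = 76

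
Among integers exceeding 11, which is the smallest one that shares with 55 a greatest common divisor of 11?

22

gcd(t, 55) = 11 forces 11 | t; write t = 11s. Then gcd(11s, 11·5) = 11·gcd(s, 5), so need gcd(s, 5) = 1.
11s > 11 gives s ≥ 2. The least s ≥ 2 coprime to 5 is 2, so t = 11·2 = 22.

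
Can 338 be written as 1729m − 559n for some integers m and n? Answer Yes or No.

Yes

By Bézout, 1729m − 559n = 338 has integer solutions iff gcd(1729, 559) | 338.
Euclid: 1729 = 3·559 + 52; 559 = 10·52 + 39; 52 = 1·39 + 13; 39 = 3·13 + 0. gcd = 13; 338 mod 13 = 0. Yes.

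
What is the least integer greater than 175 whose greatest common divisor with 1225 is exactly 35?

gcd(m, 1225) = 35 forces 35 | m; write m = 35s. Then gcd(35s, 35·35) = 35·gcd(s, 35), so need gcd(s, 35) = 1.
35s > 175 gives s ≥ 6. The least s ≥ 6 coprime to 35 is 6, so m = 35·6 = 210.

210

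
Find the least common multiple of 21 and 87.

gcd first: 87 = 4·21 + 3; 21 = 7·3 + 0 → gcd = 3
lcm = 21·87/gcd = 1827/3 = 609

609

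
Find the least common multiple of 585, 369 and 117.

23985

lcm(585, 369) = 585·369/gcd = 215865/9 = 23985
lcm(23985, 117) = 23985·117/gcd = 2806245/117 = 23985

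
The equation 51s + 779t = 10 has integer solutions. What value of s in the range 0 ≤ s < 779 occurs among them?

657

gcd(51, 779) = 1 (Euclid: 779 = 15·51 + 14; 51 = 3·14 + 9; 14 = 1·9 + 5; 9 = 1·5 + 4; 5 = 1·4 + 1; 4 = 4·1 + 0), and 1 | 10.
Extended Euclid: 51·(-168) + 779·(11) = 1. Scale by 10: s₀ = -1680.
General solution s = s₀ + 779k; reducing mod 779 gives s = 657 (and t = -43).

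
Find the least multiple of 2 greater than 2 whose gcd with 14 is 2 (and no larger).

4

14 = 2·7. Any m with gcd(m, 14) = 2 is a multiple of 2, say 2s, with s coprime to 7.
Need s > 2/2, so s ≥ 2. First s ≥ 2 with gcd(s, 7) = 1 is s = 2. Thus m = 2·2 = 4.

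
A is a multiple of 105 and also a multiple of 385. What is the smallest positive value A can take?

105 = 3 · 5 · 7; 385 = 5 · 7 · 11
max exponents: 3 · 5 · 7 · 11 = 1155

1155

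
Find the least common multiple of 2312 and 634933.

gcd first: 634933 = 274·2312 + 1445; 2312 = 1·1445 + 867; 1445 = 1·867 + 578; 867 = 1·578 + 289; 578 = 2·289 + 0 → gcd = 289
lcm = 2312·634933/gcd = 1467965096/289 = 5079464

5079464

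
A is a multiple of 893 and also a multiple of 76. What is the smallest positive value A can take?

3572

gcd first: 893 = 11·76 + 57; 76 = 1·57 + 19; 57 = 3·19 + 0 → gcd = 19
lcm = 893·76/gcd = 67868/19 = 3572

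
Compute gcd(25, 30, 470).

5

gcd(25, 30): 30 = 1·25 + 5; 25 = 5·5 + 0 → 5
gcd(5, 470): 470 = 94·5 + 0 → 5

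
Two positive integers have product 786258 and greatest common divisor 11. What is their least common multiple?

For any two positive integers, gcd × lcm equals their product. Hence lcm = 786258 / 11 = 71478.

71478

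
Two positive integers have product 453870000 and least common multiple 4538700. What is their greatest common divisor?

100

gcd·lcm = product, so gcd = 453870000/4538700 = 100.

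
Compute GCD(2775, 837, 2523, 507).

3

gcd(2775, 837): 2775 = 3·837 + 264; 837 = 3·264 + 45; 264 = 5·45 + 39; 45 = 1·39 + 6; 39 = 6·6 + 3; 6 = 2·3 + 0 → 3
gcd(3, 2523): 2523 = 841·3 + 0 → 3
gcd(3, 507): 507 = 169·3 + 0 → 3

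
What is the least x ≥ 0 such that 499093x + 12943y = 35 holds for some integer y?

Euclid: 499093 = 38·12943 + 7259; 12943 = 1·7259 + 5684; 7259 = 1·5684 + 1575; 5684 = 3·1575 + 959; 1575 = 1·959 + 616; 959 = 1·616 + 343; 616 = 1·343 + 273; 343 = 1·273 + 70; 273 = 3·70 + 63; 70 = 1·63 + 7; 63 = 9·7 + 0 → gcd = 7; 35 = 7·5.
Back-substitution yields 499093·(-189) + 12943·(7288) = 7, so one solution is x = -189·5 = -945, y = 7288·5 = 36440.
Solutions in x differ by 12943/7 = 1849; the one in [0, 1849) is -945 mod 1849 = 904.

904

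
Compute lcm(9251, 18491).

gcd first: 18491 = 1·9251 + 9240; 9251 = 1·9240 + 11; 9240 = 840·11 + 0 → gcd = 11
lcm = 9251·18491/gcd = 171060241/11 = 15550931

15550931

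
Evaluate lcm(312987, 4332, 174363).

201563628

lcm(312987, 4332) = 312987·4332/gcd = 1355859684/1083 = 1251948
lcm(1251948, 174363) = 1251948·174363/gcd = 218293409124/1083 = 201563628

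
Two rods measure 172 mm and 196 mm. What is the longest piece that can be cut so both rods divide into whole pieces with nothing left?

4

Euclid: 196 = 1·172 + 24; 172 = 7·24 + 4; 24 = 6·4 + 0. Last nonzero remainder: 4.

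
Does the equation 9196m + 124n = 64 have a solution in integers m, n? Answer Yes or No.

Yes

gcd(9196, 124): 9196 = 74·124 + 20; 124 = 6·20 + 4; 20 = 5·4 + 0 → 4
4 divides 64, so a solution exists.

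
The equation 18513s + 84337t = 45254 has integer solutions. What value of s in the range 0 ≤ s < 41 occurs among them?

gcd(18513, 84337) = 2057 (Euclid: 84337 = 4·18513 + 10285; 18513 = 1·10285 + 8228; 10285 = 1·8228 + 2057; 8228 = 4·2057 + 0), and 2057 | 45254.
Extended Euclid: 18513·(-9) + 84337·(2) = 2057. Scale by 22: s₀ = -198.
General solution s = s₀ + 41k; reducing mod 41 gives s = 7 (and t = -1).

7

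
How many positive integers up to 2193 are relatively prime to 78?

675

78 = 2·3·13. Inclusion–exclusion on these primes:
2193 − ⌊2193/2⌋ − ⌊2193/3⌋ − ⌊2193/13⌋ + ⌊2193/6⌋ + ⌊2193/26⌋ + ⌊2193/39⌋ − ⌊2193/78⌋ = 675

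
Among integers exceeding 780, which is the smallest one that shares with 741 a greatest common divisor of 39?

819

Multiples of 39 above 780: 39·21, 39·22, … . Need the cofactor coprime to 741/39 = 19.
Checking s = 21, 22, … the first with gcd(s, 19) = 1 is s = 21, giving 819.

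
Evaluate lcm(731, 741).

541671

731 = 17 · 43; 741 = 3 · 13 · 19
max exponents: 3 · 13 · 17 · 19 · 43 = 541671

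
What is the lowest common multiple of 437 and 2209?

965333

437 = 19 · 23; 2209 = 47²
max exponents: 19 · 23 · 47² = 965333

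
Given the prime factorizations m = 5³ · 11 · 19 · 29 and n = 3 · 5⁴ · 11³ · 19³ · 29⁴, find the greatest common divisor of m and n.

min exponent per shared prime: 5³ · 11 · 19 · 29 = 757625

757625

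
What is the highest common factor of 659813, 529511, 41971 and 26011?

19

gcd(659813, 529511): 659813 = 1·529511 + 130302; 529511 = 4·130302 + 8303; 130302 = 15·8303 + 5757; 8303 = 1·5757 + 2546; 5757 = 2·2546 + 665; 2546 = 3·665 + 551; 665 = 1·551 + 114; 551 = 4·114 + 95; 114 = 1·95 + 19; 95 = 5·19 + 0 → 19
gcd(19, 41971): 41971 = 2209·19 + 0 → 19
gcd(19, 26011): 26011 = 1369·19 + 0 → 19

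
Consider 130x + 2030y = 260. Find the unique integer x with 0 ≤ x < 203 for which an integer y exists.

Reduce mod 2030: 130x ≡ 260 (mod 2030). With g = gcd(130, 2030) = 10 dividing 260, divide through: 13x ≡ 26 (mod 203).
Since gcd(13, 203) = 1, x ≡ 26·(13)⁻¹ ≡ 2 (mod 203). Smallest non-negative: 2.

2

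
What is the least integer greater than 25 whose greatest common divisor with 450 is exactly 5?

35

Multiples of 5 above 25: 5·6, 5·7, … . Need the cofactor coprime to 450/5 = 90.
Checking s = 6, 7, … the first with gcd(s, 90) = 1 is s = 7, giving 35.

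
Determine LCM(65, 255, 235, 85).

155805

lcm(65, 255) = 65·255/gcd = 16575/5 = 3315
lcm(3315, 235) = 3315·235/gcd = 779025/5 = 155805
lcm(155805, 85) = 155805·85/gcd = 13243425/85 = 155805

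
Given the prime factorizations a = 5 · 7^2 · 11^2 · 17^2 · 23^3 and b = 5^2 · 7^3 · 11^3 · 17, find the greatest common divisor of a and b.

503965

min exponent per shared prime: 5 · 7^2 · 11^2 · 17 = 503965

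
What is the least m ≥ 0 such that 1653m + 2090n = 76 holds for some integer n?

Euclid: 2090 = 1·1653 + 437; 1653 = 3·437 + 342; 437 = 1·342 + 95; 342 = 3·95 + 57; 95 = 1·57 + 38; 57 = 1·38 + 19; 38 = 2·19 + 0 → gcd = 19; 76 = 19·4.
Back-substitution yields 1653·(43) + 2090·(-34) = 19, so one solution is m = 43·4 = 172, n = -34·4 = -136.
Solutions in m differ by 2090/19 = 110; the one in [0, 110) is 172 mod 110 = 62.

62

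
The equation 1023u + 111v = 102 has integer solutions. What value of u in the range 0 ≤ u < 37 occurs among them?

32

Euclid: 1023 = 9·111 + 24; 111 = 4·24 + 15; 24 = 1·15 + 9; 15 = 1·9 + 6; 9 = 1·6 + 3; 6 = 2·3 + 0 → gcd = 3; 102 = 3·34.
Back-substitution yields 1023·(14) + 111·(-129) = 3, so one solution is u = 14·34 = 476, v = -129·34 = -4386.
Solutions in u differ by 111/3 = 37; the one in [0, 37) is 476 mod 37 = 32.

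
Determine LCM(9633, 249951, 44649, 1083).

1342927484613

9633 = 3 · 13² · 19; 249951 = 3 · 13² · 17 · 29; 44649 = 3² · 11² · 41; 1083 = 3 · 19²
lcm takes max exponent of each prime: 3² · 11² · 13² · 17 · 19² · 29 · 41 = 1342927484613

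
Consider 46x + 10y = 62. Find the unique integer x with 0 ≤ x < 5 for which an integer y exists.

2

Reduce mod 10: 46x ≡ 62 (mod 10). With g = gcd(46, 10) = 2 dividing 62, divide through: 23x ≡ 31 (mod 5).
Since gcd(23, 5) = 1, x ≡ 31·(23)⁻¹ ≡ 2 (mod 5). Smallest non-negative: 2.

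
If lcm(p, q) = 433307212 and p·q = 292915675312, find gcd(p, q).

gcd·lcm = product, so gcd = 292915675312/433307212 = 676.

676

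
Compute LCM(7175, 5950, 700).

487900

7175 = 5² · 7 · 41; 5950 = 2 · 5² · 7 · 17; 700 = 2² · 5² · 7
lcm takes max exponent of each prime: 2² · 5² · 7 · 17 · 41 = 487900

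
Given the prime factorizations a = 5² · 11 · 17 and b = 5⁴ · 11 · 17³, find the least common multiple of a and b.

max exponent per prime: 5⁴ · 11 · 17³ = 33776875

33776875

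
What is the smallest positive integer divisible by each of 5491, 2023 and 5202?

691866

5491 = 17² · 19; 2023 = 7 · 17²; 5202 = 2 · 3² · 17²
lcm takes max exponent of each prime: 2 · 3² · 7 · 17² · 19 = 691866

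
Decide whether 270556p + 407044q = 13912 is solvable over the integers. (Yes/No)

No

gcd(270556, 407044): 407044 = 1·270556 + 136488; 270556 = 1·136488 + 134068; 136488 = 1·134068 + 2420; 134068 = 55·2420 + 968; 2420 = 2·968 + 484; 968 = 2·484 + 0 → 484
484 does not divide 13912, so a solution does not exist.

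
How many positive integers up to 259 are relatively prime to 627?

627 = 3·11·19. Inclusion–exclusion on these primes:
259 − ⌊259/3⌋ − ⌊259/11⌋ − ⌊259/19⌋ + ⌊259/33⌋ + ⌊259/57⌋ + ⌊259/209⌋ − ⌊259/627⌋ = 149

149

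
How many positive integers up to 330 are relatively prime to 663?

191

Prime factors of 663: 3, 13, 17. Count integers ≤ 330 divisible by none of them.
By inclusion–exclusion: 330 − ⌊330/3⌋ − ⌊330/13⌋ − ⌊330/17⌋ + ⌊330/39⌋ + ⌊330/51⌋ + ⌊330/221⌋ − ⌊330/663⌋ = 191.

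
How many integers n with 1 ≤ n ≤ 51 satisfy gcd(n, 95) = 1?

39

95 = 5·19. Inclusion–exclusion on these primes:
51 − ⌊51/5⌋ − ⌊51/19⌋ + ⌊51/95⌋ = 39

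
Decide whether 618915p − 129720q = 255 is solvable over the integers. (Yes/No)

gcd(618915, 129720): 618915 = 4·129720 + 100035; 129720 = 1·100035 + 29685; 100035 = 3·29685 + 10980; 29685 = 2·10980 + 7725; 10980 = 1·7725 + 3255; 7725 = 2·3255 + 1215; 3255 = 2·1215 + 825; 1215 = 1·825 + 390; 825 = 2·390 + 45; 390 = 8·45 + 30; 45 = 1·30 + 15; 30 = 2·15 + 0 → 15
15 divides 255, so a solution exists.

Yes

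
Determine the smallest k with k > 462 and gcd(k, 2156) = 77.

693

2156 = 77·28. Any k with gcd(k, 2156) = 77 is a multiple of 77, say 77s, with s coprime to 28.
Need s > 462/77, so s ≥ 7. First s ≥ 7 with gcd(s, 28) = 1 is s = 9. Thus k = 77·9 = 693.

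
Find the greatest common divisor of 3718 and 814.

22

Euclid: 3718 = 4·814 + 462; 814 = 1·462 + 352; 462 = 1·352 + 110; 352 = 3·110 + 22; 110 = 5·22 + 0. Last nonzero remainder: 22.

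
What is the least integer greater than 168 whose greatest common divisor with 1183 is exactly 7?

1183 = 7·169. Any m with gcd(m, 1183) = 7 is a multiple of 7, say 7s, with s coprime to 169.
Need s > 168/7, so s ≥ 25. First s ≥ 25 with gcd(s, 169) = 1 is s = 25. Thus m = 7·25 = 175.

175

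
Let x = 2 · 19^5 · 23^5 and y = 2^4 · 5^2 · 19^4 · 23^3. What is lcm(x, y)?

max exponent per prime: 2^4 · 5^2 · 19^5 · 23^5 = 6374808986382800

6374808986382800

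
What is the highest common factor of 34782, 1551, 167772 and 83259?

33

gcd(34782, 1551): 34782 = 22·1551 + 660; 1551 = 2·660 + 231; 660 = 2·231 + 198; 231 = 1·198 + 33; 198 = 6·33 + 0 → 33
gcd(33, 167772): 167772 = 5084·33 + 0 → 33
gcd(33, 83259): 83259 = 2523·33 + 0 → 33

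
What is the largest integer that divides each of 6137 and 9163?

17

Euclid: 9163 = 1·6137 + 3026; 6137 = 2·3026 + 85; 3026 = 35·85 + 51; 85 = 1·51 + 34; 51 = 1·34 + 17; 34 = 2·17 + 0. Last nonzero remainder: 17.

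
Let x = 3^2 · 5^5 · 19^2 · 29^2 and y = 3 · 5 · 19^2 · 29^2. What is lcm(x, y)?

8538778125

max exponent per prime: 3^2 · 5^5 · 19^2 · 29^2 = 8538778125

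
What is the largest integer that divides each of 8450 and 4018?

2

Euclid: 8450 = 2·4018 + 414; 4018 = 9·414 + 292; 414 = 1·292 + 122; 292 = 2·122 + 48; 122 = 2·48 + 26; 48 = 1·26 + 22; 26 = 1·22 + 4; 22 = 5·4 + 2; 4 = 2·2 + 0. Last nonzero remainder: 2.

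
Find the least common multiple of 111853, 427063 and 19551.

52796517501

lcm(111853, 427063) = 111853·427063/gcd = 47768277739/133 = 359159983
lcm(359159983, 19551) = 359159983·19551/gcd = 7021936827633/133 = 52796517501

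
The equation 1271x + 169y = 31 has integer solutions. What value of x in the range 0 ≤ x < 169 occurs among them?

gcd(1271, 169) = 1 (Euclid: 1271 = 7·169 + 88; 169 = 1·88 + 81; 88 = 1·81 + 7; 81 = 11·7 + 4; 7 = 1·4 + 3; 4 = 1·3 + 1; 3 = 3·1 + 0), and 1 | 31.
Extended Euclid: 1271·(-48) + 169·(361) = 1. Scale by 31: x₀ = -1488.
General solution x = x₀ + 169t; reducing mod 169 gives x = 33 (and y = -248).

33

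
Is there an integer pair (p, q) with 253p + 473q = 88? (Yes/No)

Yes

By Bézout, 253p + 473q = 88 has integer solutions iff gcd(253, 473) | 88.
Euclid: 473 = 1·253 + 220; 253 = 1·220 + 33; 220 = 6·33 + 22; 33 = 1·22 + 11; 22 = 2·11 + 0. gcd = 11; 88 mod 11 = 0. Yes.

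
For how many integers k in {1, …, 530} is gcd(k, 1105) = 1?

369

1105 = 5·13·17. Inclusion–exclusion on these primes:
530 − ⌊530/5⌋ − ⌊530/13⌋ − ⌊530/17⌋ + ⌊530/65⌋ + ⌊530/85⌋ + ⌊530/221⌋ − ⌊530/1105⌋ = 369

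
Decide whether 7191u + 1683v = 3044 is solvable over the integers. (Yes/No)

No

gcd(7191, 1683): 7191 = 4·1683 + 459; 1683 = 3·459 + 306; 459 = 1·306 + 153; 306 = 2·153 + 0 → 153
153 does not divide 3044, so a solution does not exist.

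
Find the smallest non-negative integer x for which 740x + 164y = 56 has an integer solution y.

28

gcd(740, 164) = 4 (Euclid: 740 = 4·164 + 84; 164 = 1·84 + 80; 84 = 1·80 + 4; 80 = 20·4 + 0), and 4 | 56.
Extended Euclid: 740·(2) + 164·(-9) = 4. Scale by 14: x₀ = 28.
General solution x = x₀ + 41t; reducing mod 41 gives x = 28 (and y = -126).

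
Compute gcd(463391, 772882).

19

Euclid: 772882 = 1·463391 + 309491; 463391 = 1·309491 + 153900; 309491 = 2·153900 + 1691; 153900 = 91·1691 + 19; 1691 = 89·19 + 0. Last nonzero remainder: 19.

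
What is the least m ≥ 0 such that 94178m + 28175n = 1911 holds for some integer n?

gcd(94178, 28175) = 49 (Euclid: 94178 = 3·28175 + 9653; 28175 = 2·9653 + 8869; 9653 = 1·8869 + 784; 8869 = 11·784 + 245; 784 = 3·245 + 49; 245 = 5·49 + 0), and 49 | 1911.
Extended Euclid: 94178·(108) + 28175·(-361) = 49. Scale by 39: m₀ = 4212.
General solution m = m₀ + 575t; reducing mod 575 gives m = 187 (and n = -625).

187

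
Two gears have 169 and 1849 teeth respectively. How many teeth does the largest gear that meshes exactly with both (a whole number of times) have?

Euclid: 1849 = 10·169 + 159; 169 = 1·159 + 10; 159 = 15·10 + 9; 10 = 1·9 + 1; 9 = 9·1 + 0. Last nonzero remainder: 1.

1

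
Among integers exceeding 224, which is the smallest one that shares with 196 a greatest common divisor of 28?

252

gcd(k, 196) = 28 forces 28 | k; write k = 28s. Then gcd(28s, 28·7) = 28·gcd(s, 7), so need gcd(s, 7) = 1.
28s > 224 gives s ≥ 9. The least s ≥ 9 coprime to 7 is 9, so k = 28·9 = 252.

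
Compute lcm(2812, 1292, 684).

430236

2812 = 2² · 19 · 37; 1292 = 2² · 17 · 19; 684 = 2² · 3² · 19
lcm takes max exponent of each prime: 2² · 3² · 17 · 19 · 37 = 430236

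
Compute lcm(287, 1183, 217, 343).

73676057

287 = 7 · 41; 1183 = 7 · 13²; 217 = 7 · 31; 343 = 7³
lcm takes max exponent of each prime: 7³ · 13² · 31 · 41 = 73676057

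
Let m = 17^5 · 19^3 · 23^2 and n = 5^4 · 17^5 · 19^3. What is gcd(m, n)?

min exponent per shared prime: 17^5 · 19^3 = 9738799163

9738799163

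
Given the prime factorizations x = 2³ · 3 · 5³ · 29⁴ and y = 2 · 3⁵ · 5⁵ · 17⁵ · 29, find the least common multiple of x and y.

max exponent per prime: 2³ · 3⁵ · 5⁵ · 17⁵ · 29⁴ = 6100745113813275000

6100745113813275000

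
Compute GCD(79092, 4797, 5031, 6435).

79092 = 2² · 3² · 13³; 4797 = 3² · 13 · 41; 5031 = 3² · 13 · 43; 6435 = 3² · 5 · 11 · 13
gcd takes min exponent of each prime: 3² · 13 = 117

117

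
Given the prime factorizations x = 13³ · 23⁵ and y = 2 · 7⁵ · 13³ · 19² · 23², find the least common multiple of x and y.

171591841340717434

max exponent per prime: 2 · 7⁵ · 13³ · 19² · 23⁵ = 171591841340717434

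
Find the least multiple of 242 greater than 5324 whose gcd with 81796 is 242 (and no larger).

5566

Multiples of 242 above 5324: 242·23, 242·24, … . Need the cofactor coprime to 81796/242 = 338.
Checking s = 23, 24, … the first with gcd(s, 338) = 1 is s = 23, giving 5566.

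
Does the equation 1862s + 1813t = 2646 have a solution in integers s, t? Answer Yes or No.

By Bézout, 1862s + 1813t = 2646 has integer solutions iff gcd(1862, 1813) | 2646.
Euclid: 1862 = 1·1813 + 49; 1813 = 37·49 + 0. gcd = 49; 2646 mod 49 = 0. Yes.

Yes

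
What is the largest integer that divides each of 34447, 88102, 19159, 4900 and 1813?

49

34447 = 7² · 19 · 37; 88102 = 2 · 7² · 29 · 31; 19159 = 7² · 17 · 23; 4900 = 2² · 5² · 7²; 1813 = 7² · 37
gcd takes min exponent of each prime: 7² = 49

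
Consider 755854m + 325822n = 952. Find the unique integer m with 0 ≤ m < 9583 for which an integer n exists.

Euclid: 755854 = 2·325822 + 104210; 325822 = 3·104210 + 13192; 104210 = 7·13192 + 11866; 13192 = 1·11866 + 1326; 11866 = 8·1326 + 1258; 1326 = 1·1258 + 68; 1258 = 18·68 + 34; 68 = 2·34 + 0 → gcd = 34; 952 = 34·28.
Back-substitution yields 755854·(4668) + 325822·(-10829) = 34, so one solution is m = 4668·28 = 130704, n = -10829·28 = -303212.
Solutions in m differ by 325822/34 = 9583; the one in [0, 9583) is 130704 mod 9583 = 6125.

6125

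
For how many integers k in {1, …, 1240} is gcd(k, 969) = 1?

Prime factors of 969: 3, 17, 19. Count integers ≤ 1240 divisible by none of them.
By inclusion–exclusion: 1240 − ⌊1240/3⌋ − ⌊1240/17⌋ − ⌊1240/19⌋ + ⌊1240/51⌋ + ⌊1240/57⌋ + ⌊1240/323⌋ − ⌊1240/969⌋ = 737.

737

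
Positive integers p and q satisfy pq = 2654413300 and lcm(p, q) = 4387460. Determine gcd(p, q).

From gcd × lcm = pq: gcd = 2654413300 / 4387460 = 605.

605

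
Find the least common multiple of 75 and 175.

75 = 3 · 5²; 175 = 5² · 7
max exponents: 3 · 5² · 7 = 525

525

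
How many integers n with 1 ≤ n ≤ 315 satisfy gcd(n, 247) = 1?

276

247 = 13·19. Inclusion–exclusion on these primes:
315 − ⌊315/13⌋ − ⌊315/19⌋ + ⌊315/247⌋ = 276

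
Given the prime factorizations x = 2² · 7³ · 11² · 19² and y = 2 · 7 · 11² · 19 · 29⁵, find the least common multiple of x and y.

max exponent per prime: 2² · 7³ · 11² · 19² · 29⁵ = 1229239969271468

1229239969271468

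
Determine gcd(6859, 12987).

1

Euclid: 12987 = 1·6859 + 6128; 6859 = 1·6128 + 731; 6128 = 8·731 + 280; 731 = 2·280 + 171; 280 = 1·171 + 109; 171 = 1·109 + 62; 109 = 1·62 + 47; 62 = 1·47 + 15; 47 = 3·15 + 2; 15 = 7·2 + 1; 2 = 2·1 + 0. Last nonzero remainder: 1.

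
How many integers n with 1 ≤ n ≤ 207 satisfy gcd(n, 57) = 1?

57 = 3·19. Inclusion–exclusion on these primes:
207 − ⌊207/3⌋ − ⌊207/19⌋ + ⌊207/57⌋ = 131

131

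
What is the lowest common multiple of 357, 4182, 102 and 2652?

761124

lcm(357, 4182) = 357·4182/gcd = 1492974/51 = 29274
lcm(29274, 102) = 29274·102/gcd = 2985948/102 = 29274
lcm(29274, 2652) = 29274·2652/gcd = 77634648/102 = 761124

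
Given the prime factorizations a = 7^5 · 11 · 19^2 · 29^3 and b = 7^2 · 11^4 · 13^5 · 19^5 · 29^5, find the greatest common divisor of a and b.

4745587231

min exponent per shared prime: 7^2 · 11 · 19^2 · 29^3 = 4745587231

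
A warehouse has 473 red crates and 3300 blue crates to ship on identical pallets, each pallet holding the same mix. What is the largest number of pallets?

11

Euclid: 3300 = 6·473 + 462; 473 = 1·462 + 11; 462 = 42·11 + 0. Last nonzero remainder: 11.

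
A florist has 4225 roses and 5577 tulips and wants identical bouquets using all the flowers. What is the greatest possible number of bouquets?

169

Euclid: 5577 = 1·4225 + 1352; 4225 = 3·1352 + 169; 1352 = 8·169 + 0. Last nonzero remainder: 169.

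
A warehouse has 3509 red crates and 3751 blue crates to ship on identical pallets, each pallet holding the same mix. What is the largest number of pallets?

121

Euclid: 3751 = 1·3509 + 242; 3509 = 14·242 + 121; 242 = 2·121 + 0. Last nonzero remainder: 121.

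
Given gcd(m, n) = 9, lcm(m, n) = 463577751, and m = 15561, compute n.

268119

m·n = gcd·lcm = 9·463577751 = 4172199759, so n = 4172199759/15561 = 268119.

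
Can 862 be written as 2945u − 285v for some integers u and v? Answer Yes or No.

By Bézout, 2945u − 285v = 862 has integer solutions iff gcd(2945, 285) | 862.
Euclid: 2945 = 10·285 + 95; 285 = 3·95 + 0. gcd = 95; 862 mod 95 = 7. No.

No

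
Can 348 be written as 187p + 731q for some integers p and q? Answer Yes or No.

By Bézout, 187p + 731q = 348 has integer solutions iff gcd(187, 731) | 348.
Euclid: 731 = 3·187 + 170; 187 = 1·170 + 17; 170 = 10·17 + 0. gcd = 17; 348 mod 17 = 8. No.

No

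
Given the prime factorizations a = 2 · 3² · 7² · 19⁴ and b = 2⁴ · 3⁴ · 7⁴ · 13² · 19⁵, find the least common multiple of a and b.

1302122582809776

max exponent per prime: 2⁴ · 3⁴ · 7⁴ · 13² · 19⁵ = 1302122582809776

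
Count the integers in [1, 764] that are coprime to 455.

484

455 = 5·7·13. Inclusion–exclusion on these primes:
764 − ⌊764/5⌋ − ⌊764/7⌋ − ⌊764/13⌋ + ⌊764/35⌋ + ⌊764/65⌋ + ⌊764/91⌋ − ⌊764/455⌋ = 484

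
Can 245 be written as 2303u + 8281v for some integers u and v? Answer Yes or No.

By Bézout, 2303u + 8281v = 245 has integer solutions iff gcd(2303, 8281) | 245.
Euclid: 8281 = 3·2303 + 1372; 2303 = 1·1372 + 931; 1372 = 1·931 + 441; 931 = 2·441 + 49; 441 = 9·49 + 0. gcd = 49; 245 mod 49 = 0. Yes.

Yes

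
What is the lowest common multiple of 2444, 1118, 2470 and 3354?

29951220

2444 = 2² · 13 · 47; 1118 = 2 · 13 · 43; 2470 = 2 · 5 · 13 · 19; 3354 = 2 · 3 · 13 · 43
lcm takes max exponent of each prime: 2² · 3 · 5 · 13 · 19 · 43 · 47 = 29951220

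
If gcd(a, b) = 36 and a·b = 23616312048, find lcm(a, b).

656008668

Since gcd(a,b)·lcm(a,b) = ab, lcm = 23616312048/36 = 656008668.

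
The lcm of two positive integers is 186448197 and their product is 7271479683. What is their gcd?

39

gcd·lcm = product, so gcd = 7271479683/186448197 = 39.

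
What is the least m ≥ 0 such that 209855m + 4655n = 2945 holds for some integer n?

gcd(209855, 4655) = 95 (Euclid: 209855 = 45·4655 + 380; 4655 = 12·380 + 95; 380 = 4·95 + 0), and 95 | 2945.
Extended Euclid: 209855·(-12) + 4655·(541) = 95. Scale by 31: m₀ = -372.
General solution m = m₀ + 49t; reducing mod 49 gives m = 20 (and n = -901).

20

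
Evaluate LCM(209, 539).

209 = 11 · 19; 539 = 7² · 11
max exponents: 7² · 11 · 19 = 10241

10241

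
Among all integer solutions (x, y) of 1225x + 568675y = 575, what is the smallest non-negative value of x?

gcd(1225, 568675) = 25 (Euclid: 568675 = 464·1225 + 275; 1225 = 4·275 + 125; 275 = 2·125 + 25; 125 = 5·25 + 0), and 25 | 575.
Extended Euclid: 1225·(-4178) + 568675·(9) = 25. Scale by 23: x₀ = -96094.
General solution x = x₀ + 22747t; reducing mod 22747 gives x = 17641 (and y = -38).

17641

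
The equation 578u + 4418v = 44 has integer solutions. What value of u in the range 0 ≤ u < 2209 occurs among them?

688

Reduce mod 4418: 578u ≡ 44 (mod 4418). With g = gcd(578, 4418) = 2 dividing 44, divide through: 289u ≡ 22 (mod 2209).
Since gcd(289, 2209) = 1, u ≡ 22·(289)⁻¹ ≡ 688 (mod 2209). Smallest non-negative: 688.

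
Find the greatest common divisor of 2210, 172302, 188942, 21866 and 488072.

26

gcd(2210, 172302): 172302 = 77·2210 + 2132; 2210 = 1·2132 + 78; 2132 = 27·78 + 26; 78 = 3·26 + 0 → 26
gcd(26, 188942): 188942 = 7267·26 + 0 → 26
gcd(26, 21866): 21866 = 841·26 + 0 → 26
gcd(26, 488072): 488072 = 18772·26 + 0 → 26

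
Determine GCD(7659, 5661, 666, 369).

9

7659 = 3² · 23 · 37; 5661 = 3² · 17 · 37; 666 = 2 · 3² · 37; 369 = 3² · 41
gcd takes min exponent of each prime: 3² = 9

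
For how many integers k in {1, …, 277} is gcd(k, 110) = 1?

101

110 = 2·5·11. Inclusion–exclusion on these primes:
277 − ⌊277/2⌋ − ⌊277/5⌋ − ⌊277/11⌋ + ⌊277/10⌋ + ⌊277/22⌋ + ⌊277/55⌋ − ⌊277/110⌋ = 101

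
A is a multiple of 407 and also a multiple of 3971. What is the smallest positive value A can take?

407 = 11 · 37; 3971 = 11 · 19²
max exponents: 11 · 19² · 37 = 146927

146927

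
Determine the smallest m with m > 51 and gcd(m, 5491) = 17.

gcd(m, 5491) = 17 forces 17 | m; write m = 17s. Then gcd(17s, 17·323) = 17·gcd(s, 323), so need gcd(s, 323) = 1.
17s > 51 gives s ≥ 4. The least s ≥ 4 coprime to 323 is 4, so m = 17·4 = 68.

68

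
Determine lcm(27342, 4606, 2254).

27342 = 2 · 3² · 7² · 31; 4606 = 2 · 7² · 47; 2254 = 2 · 7² · 23
lcm takes max exponent of each prime: 2 · 3² · 7² · 23 · 31 · 47 = 29556702

29556702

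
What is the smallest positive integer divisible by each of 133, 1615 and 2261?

11305

133 = 7 · 19; 1615 = 5 · 17 · 19; 2261 = 7 · 17 · 19
lcm takes max exponent of each prime: 5 · 7 · 17 · 19 = 11305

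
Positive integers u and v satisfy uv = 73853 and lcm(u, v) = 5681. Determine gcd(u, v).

13

gcd·lcm = product, so gcd = 73853/5681 = 13.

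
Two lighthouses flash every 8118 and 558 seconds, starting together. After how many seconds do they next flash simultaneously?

251658

8118 = 2 · 3² · 11 · 41; 558 = 2 · 3² · 31
max exponents: 2 · 3² · 11 · 31 · 41 = 251658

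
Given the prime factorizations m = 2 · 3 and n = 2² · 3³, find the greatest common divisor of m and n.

min exponent per shared prime: 2 · 3 = 6

6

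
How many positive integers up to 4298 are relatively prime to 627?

2469

627 = 3·11·19. Inclusion–exclusion on these primes:
4298 − ⌊4298/3⌋ − ⌊4298/11⌋ − ⌊4298/19⌋ + ⌊4298/33⌋ + ⌊4298/57⌋ + ⌊4298/209⌋ − ⌊4298/627⌋ = 2469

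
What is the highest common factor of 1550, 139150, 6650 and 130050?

1550 = 2 · 5² · 31; 139150 = 2 · 5² · 11² · 23; 6650 = 2 · 5² · 7 · 19; 130050 = 2 · 3² · 5² · 17²
gcd takes min exponent of each prime: 2 · 5² = 50

50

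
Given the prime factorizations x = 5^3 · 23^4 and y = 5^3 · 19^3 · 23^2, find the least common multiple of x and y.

max exponent per prime: 5^3 · 19^3 · 23^4 = 239928677375

239928677375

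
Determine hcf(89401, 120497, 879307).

169

89401 = 13² · 23²; 120497 = 13² · 23 · 31; 879307 = 11² · 13² · 43
gcd takes min exponent of each prime: 13² = 169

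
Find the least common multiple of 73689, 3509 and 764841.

lcm(73689, 3509) = 73689·3509/gcd = 258574701/3509 = 73689
lcm(73689, 764841) = 73689·764841/gcd = 56360368449/2541 = 22180389

22180389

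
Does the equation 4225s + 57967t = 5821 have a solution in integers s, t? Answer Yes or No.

No

gcd(4225, 57967): 57967 = 13·4225 + 3042; 4225 = 1·3042 + 1183; 3042 = 2·1183 + 676; 1183 = 1·676 + 507; 676 = 1·507 + 169; 507 = 3·169 + 0 → 169
169 does not divide 5821, so a solution does not exist.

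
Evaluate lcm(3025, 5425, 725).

3025 = 5² · 11²; 5425 = 5² · 7 · 31; 725 = 5² · 29
lcm takes max exponent of each prime: 5² · 7 · 11² · 29 · 31 = 19036325

19036325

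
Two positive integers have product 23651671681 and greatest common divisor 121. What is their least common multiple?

195468361

For any two positive integers, gcd × lcm equals their product. Hence lcm = 23651671681 / 121 = 195468361.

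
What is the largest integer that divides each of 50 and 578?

2

50 = 2 · 5²
578 = 2 · 17²
Common: 2 = 2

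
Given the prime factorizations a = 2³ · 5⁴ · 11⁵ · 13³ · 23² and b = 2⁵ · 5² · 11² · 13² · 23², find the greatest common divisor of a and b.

min exponent per shared prime: 2³ · 5² · 11² · 13² · 23² = 2163504200

2163504200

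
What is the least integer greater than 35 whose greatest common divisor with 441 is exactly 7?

441 = 7·63. Any m with gcd(m, 441) = 7 is a multiple of 7, say 7s, with s coprime to 63.
Need s > 35/7, so s ≥ 6. First s ≥ 6 with gcd(s, 63) = 1 is s = 8. Thus m = 7·8 = 56.

56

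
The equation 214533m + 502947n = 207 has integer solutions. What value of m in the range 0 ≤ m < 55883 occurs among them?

gcd(214533, 502947) = 9 (Euclid: 502947 = 2·214533 + 73881; 214533 = 2·73881 + 66771; 73881 = 1·66771 + 7110; 66771 = 9·7110 + 2781; 7110 = 2·2781 + 1548; 2781 = 1·1548 + 1233; 1548 = 1·1233 + 315; 1233 = 3·315 + 288; 315 = 1·288 + 27; 288 = 10·27 + 18; 27 = 1·18 + 9; 18 = 2·9 + 0), and 9 | 207.
Extended Euclid: 214533·(-19170) + 502947·(8177) = 9. Scale by 23: m₀ = -440910.
General solution m = m₀ + 55883t; reducing mod 55883 gives m = 6154 (and n = -2625).

6154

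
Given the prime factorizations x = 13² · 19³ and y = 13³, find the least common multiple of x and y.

max exponent per prime: 13³ · 19³ = 15069223

15069223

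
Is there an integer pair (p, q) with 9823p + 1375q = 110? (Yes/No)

Yes

gcd(9823, 1375): 9823 = 7·1375 + 198; 1375 = 6·198 + 187; 198 = 1·187 + 11; 187 = 17·11 + 0 → 11
11 divides 110, so a solution exists.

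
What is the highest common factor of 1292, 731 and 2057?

17

1292 = 2² · 17 · 19; 731 = 17 · 43; 2057 = 11² · 17
gcd takes min exponent of each prime: 17 = 17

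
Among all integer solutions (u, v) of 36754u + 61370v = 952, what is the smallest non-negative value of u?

Reduce mod 61370: 36754u ≡ 952 (mod 61370). With g = gcd(36754, 61370) = 34 dividing 952, divide through: 1081u ≡ 28 (mod 1805).
Since gcd(1081, 1805) = 1, u ≡ 28·(1081)⁻¹ ≡ 708 (mod 1805). Smallest non-negative: 708.

708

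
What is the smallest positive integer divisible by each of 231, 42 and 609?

13398

231 = 3 · 7 · 11; 42 = 2 · 3 · 7; 609 = 3 · 7 · 29
lcm takes max exponent of each prime: 2 · 3 · 7 · 11 · 29 = 13398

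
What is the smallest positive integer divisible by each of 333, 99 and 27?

10989

lcm(333, 99) = 333·99/gcd = 32967/9 = 3663
lcm(3663, 27) = 3663·27/gcd = 98901/9 = 10989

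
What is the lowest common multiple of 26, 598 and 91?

26 = 2 · 13; 598 = 2 · 13 · 23; 91 = 7 · 13
lcm takes max exponent of each prime: 2 · 7 · 13 · 23 = 4186

4186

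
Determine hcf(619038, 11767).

619038 = 2 · 3² · 7 · 17³
11767 = 7 · 41²
Common: 7 = 7

7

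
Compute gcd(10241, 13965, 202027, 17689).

931

gcd(10241, 13965): 13965 = 1·10241 + 3724; 10241 = 2·3724 + 2793; 3724 = 1·2793 + 931; 2793 = 3·931 + 0 → 931
gcd(931, 202027): 202027 = 217·931 + 0 → 931
gcd(931, 17689): 17689 = 19·931 + 0 → 931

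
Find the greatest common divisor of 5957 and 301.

5957 = 7 · 23 · 37
301 = 7 · 43
Common: 7 = 7

7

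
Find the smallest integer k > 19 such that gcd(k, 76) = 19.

57

Multiples of 19 above 19: 19·2, 19·3, … . Need the cofactor coprime to 76/19 = 4.
Checking s = 2, 3, … the first with gcd(s, 4) = 1 is s = 3, giving 57.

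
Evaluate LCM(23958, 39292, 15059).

lcm(23958, 39292) = 23958·39292/gcd = 941357736/22 = 42788988
lcm(42788988, 15059) = 42788988·15059/gcd = 644359370292/11 = 58578124572

58578124572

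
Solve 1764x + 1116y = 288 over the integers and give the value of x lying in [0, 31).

28

gcd(1764, 1116) = 36 (Euclid: 1764 = 1·1116 + 648; 1116 = 1·648 + 468; 648 = 1·468 + 180; 468 = 2·180 + 108; 180 = 1·108 + 72; 108 = 1·72 + 36; 72 = 2·36 + 0), and 36 | 288.
Extended Euclid: 1764·(-12) + 1116·(19) = 36. Scale by 8: x₀ = -96.
General solution x = x₀ + 31t; reducing mod 31 gives x = 28 (and y = -44).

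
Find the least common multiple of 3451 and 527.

106981

gcd first: 3451 = 6·527 + 289; 527 = 1·289 + 238; 289 = 1·238 + 51; 238 = 4·51 + 34; 51 = 1·34 + 17; 34 = 2·17 + 0 → gcd = 17
lcm = 3451·527/gcd = 1818677/17 = 106981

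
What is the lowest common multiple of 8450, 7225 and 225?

21978450

lcm(8450, 7225) = 8450·7225/gcd = 61051250/25 = 2442050
lcm(2442050, 225) = 2442050·225/gcd = 549461250/25 = 21978450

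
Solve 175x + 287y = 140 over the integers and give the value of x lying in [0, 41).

Reduce mod 287: 175x ≡ 140 (mod 287). With g = gcd(175, 287) = 7 dividing 140, divide through: 25x ≡ 20 (mod 41).
Since gcd(25, 41) = 1, x ≡ 20·(25)⁻¹ ≡ 9 (mod 41). Smallest non-negative: 9.

9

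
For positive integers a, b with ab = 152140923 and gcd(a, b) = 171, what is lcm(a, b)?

gcd·lcm = product, so lcm = 152140923/171 = 889713.

889713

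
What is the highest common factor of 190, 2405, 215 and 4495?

5

gcd(190, 2405): 2405 = 12·190 + 125; 190 = 1·125 + 65; 125 = 1·65 + 60; 65 = 1·60 + 5; 60 = 12·5 + 0 → 5
gcd(5, 215): 215 = 43·5 + 0 → 5
gcd(5, 4495): 4495 = 899·5 + 0 → 5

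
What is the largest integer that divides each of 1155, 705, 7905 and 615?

15

1155 = 3 · 5 · 7 · 11; 705 = 3 · 5 · 47; 7905 = 3 · 5 · 17 · 31; 615 = 3 · 5 · 41
gcd takes min exponent of each prime: 3 · 5 = 15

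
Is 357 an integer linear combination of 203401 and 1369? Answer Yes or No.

Yes

By Bézout, 203401u − 1369v = 357 has integer solutions iff gcd(203401, 1369) | 357.
Euclid: 203401 = 148·1369 + 789; 1369 = 1·789 + 580; 789 = 1·580 + 209; 580 = 2·209 + 162; 209 = 1·162 + 47; 162 = 3·47 + 21; 47 = 2·21 + 5; 21 = 4·5 + 1; 5 = 5·1 + 0. gcd = 1; 357 mod 1 = 0. Yes.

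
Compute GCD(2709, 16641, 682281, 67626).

9

gcd(2709, 16641): 16641 = 6·2709 + 387; 2709 = 7·387 + 0 → 387
gcd(387, 682281): 682281 = 1763·387 + 0 → 387
gcd(387, 67626): 67626 = 174·387 + 288; 387 = 1·288 + 99; 288 = 2·99 + 90; 99 = 1·90 + 9; 90 = 10·9 + 0 → 9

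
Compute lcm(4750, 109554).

13694250

gcd first: 109554 = 23·4750 + 304; 4750 = 15·304 + 190; 304 = 1·190 + 114; 190 = 1·114 + 76; 114 = 1·76 + 38; 76 = 2·38 + 0 → gcd = 38
lcm = 4750·109554/gcd = 520381500/38 = 13694250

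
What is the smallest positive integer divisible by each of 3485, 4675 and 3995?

9008725

3485 = 5 · 17 · 41; 4675 = 5² · 11 · 17; 3995 = 5 · 17 · 47
lcm takes max exponent of each prime: 5² · 11 · 17 · 41 · 47 = 9008725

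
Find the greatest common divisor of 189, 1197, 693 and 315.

gcd(189, 1197): 1197 = 6·189 + 63; 189 = 3·63 + 0 → 63
gcd(63, 693): 693 = 11·63 + 0 → 63
gcd(63, 315): 315 = 5·63 + 0 → 63

63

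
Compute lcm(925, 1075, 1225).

lcm(925, 1075) = 925·1075/gcd = 994375/25 = 39775
lcm(39775, 1225) = 39775·1225/gcd = 48724375/25 = 1948975

1948975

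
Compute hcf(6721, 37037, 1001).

143

gcd(6721, 37037): 37037 = 5·6721 + 3432; 6721 = 1·3432 + 3289; 3432 = 1·3289 + 143; 3289 = 23·143 + 0 → 143
gcd(143, 1001): 1001 = 7·143 + 0 → 143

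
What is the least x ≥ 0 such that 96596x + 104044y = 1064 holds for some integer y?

Reduce mod 104044: 96596x ≡ 1064 (mod 104044). With g = gcd(96596, 104044) = 76 dividing 1064, divide through: 1271x ≡ 14 (mod 1369).
Since gcd(1271, 1369) = 1, x ≡ 14·(1271)⁻¹ ≡ 391 (mod 1369). Smallest non-negative: 391.

391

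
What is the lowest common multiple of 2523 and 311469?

2523 = 3 · 29²; 311469 = 3 · 47³
max exponents: 3 · 29² · 47³ = 261945429

261945429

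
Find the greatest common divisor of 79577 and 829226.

17

79577 = 17 · 31 · 151
829226 = 2 · 17 · 29³
Common: 17 = 17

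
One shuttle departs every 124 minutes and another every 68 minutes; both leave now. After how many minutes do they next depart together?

gcd first: 124 = 1·68 + 56; 68 = 1·56 + 12; 56 = 4·12 + 8; 12 = 1·8 + 4; 8 = 2·4 + 0 → gcd = 4
lcm = 124·68/gcd = 8432/4 = 2108

2108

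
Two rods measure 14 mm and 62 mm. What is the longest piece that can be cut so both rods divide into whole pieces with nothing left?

2

14 = 2 · 7
62 = 2 · 31
Common: 2 = 2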